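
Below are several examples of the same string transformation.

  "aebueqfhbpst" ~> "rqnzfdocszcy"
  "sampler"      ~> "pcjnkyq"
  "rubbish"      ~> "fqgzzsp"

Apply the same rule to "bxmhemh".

fkcfkvz

The pattern: shift every letter 2 places backward in the alphabet (wrapping around), then reverse the string.
On "bxmhemh": the first step gives "zvkfckf", and the second then gives "fkcfkvz".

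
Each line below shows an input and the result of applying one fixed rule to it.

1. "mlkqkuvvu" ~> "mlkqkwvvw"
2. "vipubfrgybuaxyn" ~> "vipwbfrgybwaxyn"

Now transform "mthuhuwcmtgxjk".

mthwhwwcmtgxjk

What's happening: replace every "u" with "w".
"mthuhuwcmtgxjk" → "mthwhwwcmtgxjk".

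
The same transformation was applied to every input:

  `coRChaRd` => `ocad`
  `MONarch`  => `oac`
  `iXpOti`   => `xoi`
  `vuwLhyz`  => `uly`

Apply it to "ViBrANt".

The transformation: keep every other character starting from the second (positions 2nd, 4th, 6th, ...), then convert every letter to lowercase.
For "ViBrANt", step one produces "irN"; step two turns that into "irn".

irn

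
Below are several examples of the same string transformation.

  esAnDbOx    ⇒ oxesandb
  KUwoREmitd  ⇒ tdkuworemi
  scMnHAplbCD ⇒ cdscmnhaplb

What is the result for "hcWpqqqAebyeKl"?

klhcwpqqqaebye

What's happening: move the last 2 characters to the front (rotate right by 2), then convert every letter to lowercase.
Working it through for "hcWpqqqAebyeKl": intermediate "KlhcWpqqqAebye", final "klhcwpqqqaebye".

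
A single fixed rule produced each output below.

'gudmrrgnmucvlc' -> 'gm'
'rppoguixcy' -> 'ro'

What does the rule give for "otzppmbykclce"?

op

The transformation: keep one character in every 3, starting at position 1 (positions 1st, 4th, 7th, ...), then keep only the first 2 characters.
"otzppmbykclce" → "opbce" → "op".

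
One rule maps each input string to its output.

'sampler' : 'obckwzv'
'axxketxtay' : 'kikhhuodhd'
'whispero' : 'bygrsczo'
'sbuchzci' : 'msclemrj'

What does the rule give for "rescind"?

The rule is to move the last 2 characters to the front (rotate right by 2), then shift every letter 10 places forward in the alphabet (wrapping around).
Applying both steps to "rescind": "ndresci", then "xnbocms".

xnbocms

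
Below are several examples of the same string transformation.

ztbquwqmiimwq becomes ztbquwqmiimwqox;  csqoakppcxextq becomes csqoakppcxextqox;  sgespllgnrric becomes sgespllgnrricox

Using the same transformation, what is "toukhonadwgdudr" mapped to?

The pattern: append "ox".
"toukhonadwgdudr" → "toukhonadwgdudrox".

toukhonadwgdudrox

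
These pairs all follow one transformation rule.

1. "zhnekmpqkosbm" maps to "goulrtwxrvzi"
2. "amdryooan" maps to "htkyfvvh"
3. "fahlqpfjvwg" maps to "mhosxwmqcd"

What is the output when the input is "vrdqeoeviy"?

What's happening: shift every letter 7 places forward in the alphabet (wrapping around), then delete the last character.
Applying both steps to "vrdqeoeviy": "cykxlvlcpf", then "cykxlvlcp".

cykxlvlcp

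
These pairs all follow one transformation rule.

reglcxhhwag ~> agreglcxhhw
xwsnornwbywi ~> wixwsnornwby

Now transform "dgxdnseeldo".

dodgxdnseel

Looking at the pairs, the operation is to move the last 2 characters to the front (rotate right by 2).
Doing the same to "dgxdnseeldo": "dodgxdnseel".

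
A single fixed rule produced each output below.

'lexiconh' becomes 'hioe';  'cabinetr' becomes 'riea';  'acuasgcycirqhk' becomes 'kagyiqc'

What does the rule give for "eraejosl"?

leor

The rule is to keep every other character starting from the second (positions 2nd, 4th, 6th, ...), then swap the first and last characters.
Applying both steps to "eraejosl": "reol", then "leor".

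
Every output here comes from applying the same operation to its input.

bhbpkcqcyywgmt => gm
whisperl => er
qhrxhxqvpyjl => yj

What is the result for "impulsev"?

The transformation: move the last 3 characters to the front (rotate right by 3), then keep only the first 2 characters.
"impulsev" → "sevimpul" → "se".

se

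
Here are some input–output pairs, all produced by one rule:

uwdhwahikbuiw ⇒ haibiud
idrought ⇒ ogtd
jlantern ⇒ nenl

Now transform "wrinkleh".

In each case the input is transformed by: move the first 3 characters to the end (rotate left by 3), then keep every other character starting from the first (positions 1st, 3rd, 5th, ...).
On "wrinkleh": the first step gives "nklehwri", and the second then gives "nlhr".
(Check on "idrought": → "oughtidr" → "ogtd" ✓)

nlhr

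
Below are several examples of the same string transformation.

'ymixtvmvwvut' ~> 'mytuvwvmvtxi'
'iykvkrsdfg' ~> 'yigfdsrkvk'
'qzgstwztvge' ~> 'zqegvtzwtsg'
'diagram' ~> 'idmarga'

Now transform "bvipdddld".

Looking at the pairs, the operation is to reverse the string, then move the last 2 characters to the front (rotate right by 2).
On "bvipdddld": the first step gives "dldddpivb", and the second then gives "vbdldddpi".

vbdldddpi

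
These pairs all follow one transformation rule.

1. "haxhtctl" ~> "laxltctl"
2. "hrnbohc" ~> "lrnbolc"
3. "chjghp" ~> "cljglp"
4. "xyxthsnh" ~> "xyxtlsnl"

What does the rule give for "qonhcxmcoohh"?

The transformation: replace every "h" with "l".
On "qonhcxmcoohh" that produces "qonlcxmcooll".

qonlcxmcooll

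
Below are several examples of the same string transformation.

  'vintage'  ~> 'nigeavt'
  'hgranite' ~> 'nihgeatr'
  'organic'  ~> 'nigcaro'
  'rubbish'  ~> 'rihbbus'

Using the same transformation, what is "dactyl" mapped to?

The rule is to sort the characters into reverse alphabetical order, then move the first 2 characters to the end (rotate left by 2).
Starting from "dactyl": after the first operation, "ytldca"; after the second, "ldcayt".

ldcayt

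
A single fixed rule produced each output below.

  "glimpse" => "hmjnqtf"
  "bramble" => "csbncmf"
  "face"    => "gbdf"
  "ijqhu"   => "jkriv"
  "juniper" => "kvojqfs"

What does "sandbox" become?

tboecpy

Each output is the input with this applied: shift every letter 1 place forward in the alphabet (wrapping around).
Applying that to "sandbox" gives "tboecpy".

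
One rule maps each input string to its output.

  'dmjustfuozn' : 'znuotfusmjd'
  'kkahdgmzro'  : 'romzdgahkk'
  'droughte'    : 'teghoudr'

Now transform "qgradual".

Each output is the input with this applied: reverse the string, then swap each adjacent pair of characters (1↔2, 3↔4, ...).
Applying both steps to "qgradual": "laudargq", then "alduraqg".

alduraqg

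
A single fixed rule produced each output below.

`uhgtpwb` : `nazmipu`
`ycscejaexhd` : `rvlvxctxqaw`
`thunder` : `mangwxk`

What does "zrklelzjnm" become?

skdexescgf

Rule — shift every letter 7 places backward in the alphabet (wrapping around).
"zrklelzjnm" → "skdexescgf".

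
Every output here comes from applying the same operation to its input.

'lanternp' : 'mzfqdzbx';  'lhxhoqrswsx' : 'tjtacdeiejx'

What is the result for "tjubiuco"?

vgnugoaf

Looking at the pairs, the operation is to move the first character to the end, then shift every letter 12 places forward in the alphabet (wrapping around).
Working it through for "tjubiuco": intermediate "jubiucot", final "vgnugoaf".
(Check on "lhxhoqrswsx": → "hxhoqrswsxl" → "tjtacdeiejx" ✓)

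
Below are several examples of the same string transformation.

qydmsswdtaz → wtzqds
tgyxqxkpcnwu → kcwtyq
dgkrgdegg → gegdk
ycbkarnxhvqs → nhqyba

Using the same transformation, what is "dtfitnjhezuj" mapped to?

jeudft

The rule is to keep every other character starting from the first (positions 1st, 3rd, 5th, ...), then move the last 3 characters to the front (rotate right by 3).
Applying both steps to "dtfitnjhezuj": "dftjeu", then "jeudft".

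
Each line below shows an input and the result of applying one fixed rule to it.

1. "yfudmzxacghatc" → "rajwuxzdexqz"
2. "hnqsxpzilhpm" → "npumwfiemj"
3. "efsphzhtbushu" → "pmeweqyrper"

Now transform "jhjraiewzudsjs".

Rule — delete the first 2 characters, then shift every letter 3 places backward in the alphabet (wrapping around).
Working it through for "jhjraiewzudsjs": intermediate "jraiewzudsjs", final "goxfbtwrapgp".

goxfbtwrapgp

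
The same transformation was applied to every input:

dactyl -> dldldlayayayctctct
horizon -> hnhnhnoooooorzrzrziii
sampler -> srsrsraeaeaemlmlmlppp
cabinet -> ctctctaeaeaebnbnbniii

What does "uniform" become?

Looking at the pairs, the operation is to repeat every character 3 times, then take characters alternately from the front and the back (1st, last, 2nd, 2nd-last, ...).
Applying both steps to "uniform": "uuunnniiifffooorrrmmm", then "umumumnrnrnrioioiofff".

umumumnrnrnrioioiofff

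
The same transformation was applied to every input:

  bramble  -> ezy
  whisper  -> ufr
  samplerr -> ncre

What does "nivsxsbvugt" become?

vffit

Looking at the pairs, the operation is to keep every other character starting from the second (positions 2nd, 4th, 6th, ...), then shift every letter 13 places forward in the alphabet (wrapping around) — i.e. ROT13.
"nivsxsbvugt" → "issvg" → "vffit".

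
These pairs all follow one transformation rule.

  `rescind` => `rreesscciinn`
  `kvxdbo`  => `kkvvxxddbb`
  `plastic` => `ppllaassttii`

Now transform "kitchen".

kkiittcchhee

The rule is to double every character, then delete the last 2 characters.
Starting from "kitchen": after the first operation, "kkiittcchheenn"; after the second, "kkiittcchhee".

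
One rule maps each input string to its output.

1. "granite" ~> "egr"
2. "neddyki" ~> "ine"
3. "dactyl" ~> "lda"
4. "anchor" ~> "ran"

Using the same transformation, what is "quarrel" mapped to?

Rule — move the last character to the front, then keep only the first 3 characters.
Working it through for "quarrel": intermediate "lquarre", final "lqu".

lqu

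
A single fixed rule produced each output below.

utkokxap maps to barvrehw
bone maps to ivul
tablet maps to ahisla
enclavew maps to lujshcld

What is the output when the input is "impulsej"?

The pattern: shift every letter 7 places forward in the alphabet (wrapping around).
Applying that to "impulsej" gives "ptwbszlq".

ptwbszlq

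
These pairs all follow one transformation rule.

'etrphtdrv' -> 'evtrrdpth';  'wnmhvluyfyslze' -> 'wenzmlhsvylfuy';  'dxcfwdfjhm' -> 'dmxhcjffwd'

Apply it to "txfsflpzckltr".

trxtflskfclzp

In each case the input is transformed by: take characters alternately from the front and the back (1st, last, 2nd, 2nd-last, ...).
So "txfsflpzckltr" becomes "trxtflskfclzp".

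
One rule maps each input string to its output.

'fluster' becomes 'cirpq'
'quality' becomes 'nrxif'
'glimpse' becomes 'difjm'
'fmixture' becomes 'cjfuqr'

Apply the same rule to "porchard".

mlozex

The transformation: delete the last 2 characters, then shift every letter 3 places backward in the alphabet (wrapping around).
For "porchard", step one produces "porcha"; step two turns that into "mlozex".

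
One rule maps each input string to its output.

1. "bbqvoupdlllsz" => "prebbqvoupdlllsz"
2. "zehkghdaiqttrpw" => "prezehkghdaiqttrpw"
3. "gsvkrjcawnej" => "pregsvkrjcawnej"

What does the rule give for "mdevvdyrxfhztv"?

premdevvdyrxfhztv

Rule — prepend "pre".
Applying that to "mdevvdyrxfhztv" gives "premdevvdyrxfhztv".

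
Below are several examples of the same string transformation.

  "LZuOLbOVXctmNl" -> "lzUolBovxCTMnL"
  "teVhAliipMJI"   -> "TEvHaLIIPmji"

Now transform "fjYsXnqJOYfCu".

What's happening: flip the case of every letter.
Doing the same to "fjYsXnqJOYfCu": "FJySxNQjoyFcU".

FJySxNQjoyFcU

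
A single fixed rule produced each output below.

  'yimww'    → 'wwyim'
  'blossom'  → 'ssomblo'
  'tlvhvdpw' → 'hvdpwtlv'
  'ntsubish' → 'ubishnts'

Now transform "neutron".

The pattern: move the first 3 characters to the end (rotate left by 3).
On "neutron" that produces "tronneu".

tronneu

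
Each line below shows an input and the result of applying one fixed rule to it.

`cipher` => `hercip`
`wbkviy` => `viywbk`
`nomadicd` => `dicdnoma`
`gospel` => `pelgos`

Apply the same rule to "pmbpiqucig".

What's happening: swap the front and back halves of the string.
For "pmbpiqucig" the result is "qucigpmbpi".

qucigpmbpi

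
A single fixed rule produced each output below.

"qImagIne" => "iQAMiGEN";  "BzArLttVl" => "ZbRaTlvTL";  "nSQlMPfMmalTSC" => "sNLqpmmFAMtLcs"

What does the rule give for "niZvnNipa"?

Rule — swap each adjacent pair of characters (1↔2, 3↔4, ...), then flip the case of every letter.
"niZvnNipa" → "invZNnpia" → "INVznNPIA".

INVznNPIA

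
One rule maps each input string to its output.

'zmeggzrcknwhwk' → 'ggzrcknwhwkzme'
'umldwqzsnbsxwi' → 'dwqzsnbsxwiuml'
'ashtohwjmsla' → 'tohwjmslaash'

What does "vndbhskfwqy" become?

bhskfwqyvnd

What's happening: move the first 3 characters to the end (rotate left by 3).
"vndbhskfwqy" → "bhskfwqyvnd".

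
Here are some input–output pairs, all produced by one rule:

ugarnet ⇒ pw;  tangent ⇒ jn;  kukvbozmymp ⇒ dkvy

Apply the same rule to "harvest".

What's happening: shift every letter 9 places forward in the alphabet (wrapping around), then keep one character in every 3, starting at position 2 (positions 2nd, 5th, 8th, ...).
"harvest" → "qjaenbc" → "jn".

jn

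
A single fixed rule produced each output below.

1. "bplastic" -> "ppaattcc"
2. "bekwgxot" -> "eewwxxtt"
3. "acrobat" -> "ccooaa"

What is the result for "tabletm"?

What's happening: keep every other character starting from the second (positions 2nd, 4th, 6th, ...), then double every character.
For "tabletm", step one produces "alt"; step two turns that into "aalltt".

aalltt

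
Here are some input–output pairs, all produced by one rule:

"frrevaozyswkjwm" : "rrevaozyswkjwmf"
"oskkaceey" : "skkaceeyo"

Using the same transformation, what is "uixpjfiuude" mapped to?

What's happening: move the first character to the end.
"uixpjfiuude" → "ixpjfiuudeu".

ixpjfiuudeu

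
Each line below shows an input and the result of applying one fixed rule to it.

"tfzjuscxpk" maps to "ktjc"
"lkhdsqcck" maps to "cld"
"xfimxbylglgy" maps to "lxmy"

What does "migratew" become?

The transformation: keep one character in every 3, starting at position 1 (positions 1st, 4th, 7th, ...), then move the last character to the front.
For "migratew", step one produces "mre"; step two turns that into "emr".
(Check on "lkhdsqcck": → "ldc" → "cld" ✓)

emr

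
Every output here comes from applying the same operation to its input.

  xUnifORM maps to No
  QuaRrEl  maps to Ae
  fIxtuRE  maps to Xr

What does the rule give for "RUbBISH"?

The transformation: keep one character in every 3, starting at position 3 (positions 3rd, 6th, 9th, ...), then flip the case of every letter.
Starting from "RUbBISH": after the first operation, "bS"; after the second, "Bs".

Bs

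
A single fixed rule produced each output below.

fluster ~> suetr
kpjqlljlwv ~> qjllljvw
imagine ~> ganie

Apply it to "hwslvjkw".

lsjvwk

The transformation: delete the first 2 characters, then swap each adjacent pair of characters (1↔2, 3↔4, ...).
For "hwslvjkw", step one produces "slvjkw"; step two turns that into "lsjvwk".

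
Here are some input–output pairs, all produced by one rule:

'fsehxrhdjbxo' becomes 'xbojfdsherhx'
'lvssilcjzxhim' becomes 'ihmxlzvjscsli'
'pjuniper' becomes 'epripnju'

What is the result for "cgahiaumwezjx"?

The transformation: move the last 2 characters to the front (rotate right by 2), then take characters alternately from the front and the back (1st, last, 2nd, 2nd-last, ...).
"cgahiaumwezjx" → "jxcgahiaumwez" → "jzxecwgmauhai".

jzxecwgmauhai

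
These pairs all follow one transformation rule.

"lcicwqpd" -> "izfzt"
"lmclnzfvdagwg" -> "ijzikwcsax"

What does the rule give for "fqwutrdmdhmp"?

What's happening: delete the last 3 characters, then shift every letter 3 places backward in the alphabet (wrapping around).
"fqwutrdmdhmp" → "cntrqoaja".

cntrqoaja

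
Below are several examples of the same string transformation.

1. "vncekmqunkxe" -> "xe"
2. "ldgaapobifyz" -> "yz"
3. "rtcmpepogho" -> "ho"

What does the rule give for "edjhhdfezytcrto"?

to

The pattern: keep only the last 2 characters.
Doing the same to "edjhhdfezytcrto": "to".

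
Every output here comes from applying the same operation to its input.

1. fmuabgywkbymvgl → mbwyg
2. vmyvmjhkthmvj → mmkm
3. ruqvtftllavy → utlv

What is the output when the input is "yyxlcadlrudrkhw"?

ycldh

The transformation: keep one character in every 3, starting at position 2 (positions 2nd, 5th, 8th, ...).
Applying that to "yyxlcadlrudrkhw" gives "ycldh".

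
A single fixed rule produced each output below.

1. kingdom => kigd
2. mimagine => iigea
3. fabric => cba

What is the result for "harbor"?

hba

The rule is to sort the characters into reverse alphabetical order, then delete the first 3 characters.
For "harbor", step one produces "rrohba"; step two turns that into "hba".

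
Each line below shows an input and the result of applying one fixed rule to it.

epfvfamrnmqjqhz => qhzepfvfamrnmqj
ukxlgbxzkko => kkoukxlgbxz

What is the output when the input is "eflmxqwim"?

Rule — move the last 3 characters to the front (rotate right by 3).
On "eflmxqwim" that produces "wimeflmxq".

wimeflmxq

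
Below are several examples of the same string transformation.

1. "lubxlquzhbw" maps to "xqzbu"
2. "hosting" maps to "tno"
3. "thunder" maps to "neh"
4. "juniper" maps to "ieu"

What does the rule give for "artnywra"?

nwar

The transformation: keep every other character starting from the second (positions 2nd, 4th, 6th, ...), then move the first character to the end.
Starting from "artnywra": after the first operation, "rnwa"; after the second, "nwar".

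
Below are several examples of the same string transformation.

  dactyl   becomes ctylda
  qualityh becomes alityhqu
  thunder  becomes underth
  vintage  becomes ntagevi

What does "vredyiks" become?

The pattern: move the first 2 characters to the end (rotate left by 2).
On "vredyiks" that produces "edyiksvr".

edyiksvr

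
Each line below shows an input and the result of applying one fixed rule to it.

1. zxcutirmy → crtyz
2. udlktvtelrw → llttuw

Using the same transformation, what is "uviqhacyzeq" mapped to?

Each output is the input with this applied: keep every other character starting from the first (positions 1st, 3rd, 5th, ...), then sort the characters into alphabetical order.
Starting from "uviqhacyzeq": after the first operation, "uihczq"; after the second, "chiquz".
(Check on "zxcutirmy": → "zctry" → "crtyz" ✓)

chiquz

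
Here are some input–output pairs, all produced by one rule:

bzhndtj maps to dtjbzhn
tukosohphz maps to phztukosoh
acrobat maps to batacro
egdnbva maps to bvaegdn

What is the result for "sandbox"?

The pattern: move the last 3 characters to the front (rotate right by 3).
So "sandbox" becomes "boxsand".

boxsand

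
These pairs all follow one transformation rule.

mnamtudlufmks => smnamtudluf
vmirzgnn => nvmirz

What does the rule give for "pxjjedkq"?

qpxjje

Rule — move the last 3 characters to the front (rotate right by 3), then delete the first 2 characters.
On "pxjjedkq": the first step gives "dkqpxjje", and the second then gives "qpxjje".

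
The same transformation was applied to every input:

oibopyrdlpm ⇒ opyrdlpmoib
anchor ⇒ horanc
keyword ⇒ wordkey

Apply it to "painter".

The transformation: move the first 3 characters to the end (rotate left by 3).
Applying that to "painter" gives "nterpai".

nterpai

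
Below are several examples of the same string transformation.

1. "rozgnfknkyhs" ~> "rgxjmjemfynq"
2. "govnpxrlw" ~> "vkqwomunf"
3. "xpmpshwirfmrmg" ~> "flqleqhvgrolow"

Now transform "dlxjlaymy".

xlxzkiwkc

Rule — reverse the string, then shift every letter 1 place backward in the alphabet (wrapping around).
For "dlxjlaymy", step one produces "ymyaljxld"; step two turns that into "xlxzkiwkc".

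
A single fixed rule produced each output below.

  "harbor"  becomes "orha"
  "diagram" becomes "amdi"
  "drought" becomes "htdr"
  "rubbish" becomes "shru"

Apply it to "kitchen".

In each case the input is transformed by: move the last 2 characters to the front (rotate right by 2), then keep only the first 4 characters.
"kitchen" → "enkitch" → "enki".
(Check on "rubbish": → "shrubbi" → "shru" ✓)

enki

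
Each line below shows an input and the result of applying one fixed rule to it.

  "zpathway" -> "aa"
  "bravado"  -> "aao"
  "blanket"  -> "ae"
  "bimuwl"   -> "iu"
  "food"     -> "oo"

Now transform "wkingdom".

io

The transformation: keep only the vowels.
Applying that to "wkingdom" gives "io".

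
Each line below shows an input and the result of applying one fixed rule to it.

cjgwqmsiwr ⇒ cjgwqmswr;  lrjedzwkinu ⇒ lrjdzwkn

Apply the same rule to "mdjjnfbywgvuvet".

Each output is the input with this applied: remove every vowel.
Doing the same to "mdjjnfbywgvuvet": "mdjjnfbywgvvt".

mdjjnfbywgvvt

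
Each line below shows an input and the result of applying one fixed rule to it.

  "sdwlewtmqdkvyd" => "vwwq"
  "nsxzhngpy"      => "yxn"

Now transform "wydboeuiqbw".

What's happening: keep one character in every 3, starting at position 3 (positions 3rd, 6th, 9th, ...), then move the last character to the front.
For "wydboeuiqbw", step one produces "deq"; step two turns that into "qde".

qde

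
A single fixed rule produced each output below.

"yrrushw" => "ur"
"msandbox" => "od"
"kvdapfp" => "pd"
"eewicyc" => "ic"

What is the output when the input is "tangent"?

Looking at the pairs, the operation is to sort the characters into reverse alphabetical order, then keep one character in every 3, starting at position 3 (positions 3rd, 6th, 9th, ...).
On "tangent": the first step gives "ttnngea", and the second then gives "ne".
(Check on "eewicyc": → "ywieecc" → "ic" ✓)

ne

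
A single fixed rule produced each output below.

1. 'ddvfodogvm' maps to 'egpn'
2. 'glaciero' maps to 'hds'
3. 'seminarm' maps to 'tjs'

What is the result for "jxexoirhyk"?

kysl

In each case the input is transformed by: keep one character in every 3, starting at position 1 (positions 1st, 4th, 7th, ...), then shift every letter 1 place forward in the alphabet (wrapping around).
Applying both steps to "jxexoirhyk": "jxrk", then "kysl".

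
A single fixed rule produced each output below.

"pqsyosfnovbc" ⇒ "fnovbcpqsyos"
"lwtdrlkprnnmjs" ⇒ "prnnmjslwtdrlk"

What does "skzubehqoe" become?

ehqoeskzub

Each output is the input with this applied: swap the front and back halves of the string.
Doing the same to "skzubehqoe": "ehqoeskzub".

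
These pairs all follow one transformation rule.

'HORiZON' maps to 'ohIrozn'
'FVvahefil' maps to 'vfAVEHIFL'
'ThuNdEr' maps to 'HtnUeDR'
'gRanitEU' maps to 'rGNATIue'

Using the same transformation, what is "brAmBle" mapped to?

RBMaLbE

Each output is the input with this applied: flip the case of every letter, then swap each adjacent pair of characters (1↔2, 3↔4, ...).
Applying both steps to "brAmBle": "BRaMbLE", then "RBMaLbE".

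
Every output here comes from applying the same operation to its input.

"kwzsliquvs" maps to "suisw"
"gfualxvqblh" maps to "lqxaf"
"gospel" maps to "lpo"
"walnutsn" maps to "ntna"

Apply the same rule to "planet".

tnl

Each output is the input with this applied: keep every other character starting from the second (positions 2nd, 4th, 6th, ...), then reverse the string.
So "planet" becomes "tnl".
(Check on "gfualxvqblh": → "faxql" → "lqxaf" ✓)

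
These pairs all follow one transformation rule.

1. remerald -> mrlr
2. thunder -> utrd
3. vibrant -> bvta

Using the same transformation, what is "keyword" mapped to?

ykdo

The pattern: keep every other character starting from the first (positions 1st, 3rd, 5th, ...), then swap each adjacent pair of characters (1↔2, 3↔4, ...).
Working it through for "keyword": intermediate "kyod", final "ykdo".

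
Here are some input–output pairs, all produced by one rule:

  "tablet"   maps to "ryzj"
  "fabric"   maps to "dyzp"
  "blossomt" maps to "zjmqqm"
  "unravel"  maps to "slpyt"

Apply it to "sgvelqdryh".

Rule — shift every letter 2 places backward in the alphabet (wrapping around), then delete the last 2 characters.
Applying both steps to "sgvelqdryh": "qetcjobpwf", then "qetcjobp".
(Check on "blossomt": → "zjmqqmkr" → "zjmqqm" ✓)

qetcjobp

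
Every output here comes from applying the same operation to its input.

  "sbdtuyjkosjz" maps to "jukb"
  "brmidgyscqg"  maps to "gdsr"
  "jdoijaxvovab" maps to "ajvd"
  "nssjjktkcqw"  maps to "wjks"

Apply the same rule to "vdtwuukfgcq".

qufd

Rule — keep one character in every 3, starting at position 2 (positions 2nd, 5th, 8th, ...), then swap the first and last characters.
For "vdtwuukfgcq", step one produces "dufq"; step two turns that into "qufd".
(Check on "jdoijaxvovab": → "djva" → "ajvd" ✓)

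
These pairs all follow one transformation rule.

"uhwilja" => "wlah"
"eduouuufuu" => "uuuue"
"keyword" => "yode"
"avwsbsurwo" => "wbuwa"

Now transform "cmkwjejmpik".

The rule is to move the first 2 characters to the end (rotate left by 2), then keep every other character starting from the first (positions 1st, 3rd, 5th, ...).
For "cmkwjejmpik", step one produces "kwjejmpikcm"; step two turns that into "kjjpkm".

kjjpkm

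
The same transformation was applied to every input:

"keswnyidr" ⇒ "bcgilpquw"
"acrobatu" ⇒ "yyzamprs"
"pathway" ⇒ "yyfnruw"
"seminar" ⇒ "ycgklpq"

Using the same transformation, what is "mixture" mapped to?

cgkprsv

Each output is the input with this applied: sort the characters into alphabetical order, then shift every letter 2 places backward in the alphabet (wrapping around).
Working it through for "mixture": intermediate "eimrtux", final "cgkprsv".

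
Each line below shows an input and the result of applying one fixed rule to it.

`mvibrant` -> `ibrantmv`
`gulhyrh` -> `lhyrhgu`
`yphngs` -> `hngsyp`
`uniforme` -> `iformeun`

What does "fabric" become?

The transformation: move the first 2 characters to the end (rotate left by 2).
"fabric" → "bricfa".

bricfa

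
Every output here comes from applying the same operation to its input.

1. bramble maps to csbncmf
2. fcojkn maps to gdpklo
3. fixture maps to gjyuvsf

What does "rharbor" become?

sibscps

The pattern: shift every letter 1 place forward in the alphabet (wrapping around).
Applying that to "rharbor" gives "sibscps".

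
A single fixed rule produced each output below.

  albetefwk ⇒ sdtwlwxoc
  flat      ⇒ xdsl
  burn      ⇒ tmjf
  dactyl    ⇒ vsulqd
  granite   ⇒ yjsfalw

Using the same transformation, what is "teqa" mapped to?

lwis

Rule — shift every letter 8 places backward in the alphabet (wrapping around).
Applying that to "teqa" gives "lwis".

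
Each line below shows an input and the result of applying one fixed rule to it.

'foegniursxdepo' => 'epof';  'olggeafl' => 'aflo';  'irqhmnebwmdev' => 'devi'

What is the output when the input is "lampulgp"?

What's happening: move the last 3 characters to the front (rotate right by 3), then keep only the first 4 characters.
Applying both steps to "lampulgp": "lgplampu", then "lgpl".

lgpl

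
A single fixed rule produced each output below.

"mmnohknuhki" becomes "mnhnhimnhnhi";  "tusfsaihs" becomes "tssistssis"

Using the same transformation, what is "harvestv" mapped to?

What's happening: keep every other character starting from the first (positions 1st, 3rd, 5th, ...), then write the whole string twice.
For "harvestv", step one produces "hret"; step two turns that into "hrethret".

hrethret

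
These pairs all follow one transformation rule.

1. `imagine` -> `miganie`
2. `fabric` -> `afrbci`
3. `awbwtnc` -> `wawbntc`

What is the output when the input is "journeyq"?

ojruenqy

Looking at the pairs, the operation is to swap each adjacent pair of characters (1↔2, 3↔4, ...).
So "journeyq" becomes "ojruenqy".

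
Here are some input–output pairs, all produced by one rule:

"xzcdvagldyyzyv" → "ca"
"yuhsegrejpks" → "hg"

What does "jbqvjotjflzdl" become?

What's happening: keep one character in every 3, starting at position 3 (positions 3rd, 6th, 9th, ...), then delete the last 2 characters.
On "jbqvjotjflzdl": the first step gives "qofd", and the second then gives "qo".

qo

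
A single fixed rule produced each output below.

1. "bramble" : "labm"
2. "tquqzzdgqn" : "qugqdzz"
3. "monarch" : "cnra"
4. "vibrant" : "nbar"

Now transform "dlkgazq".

Each output is the input with this applied: take characters alternately from the front and the back (1st, last, 2nd, 2nd-last, ...), then delete the first 3 characters.
On "dlkgazq" that produces "zkag".

zkag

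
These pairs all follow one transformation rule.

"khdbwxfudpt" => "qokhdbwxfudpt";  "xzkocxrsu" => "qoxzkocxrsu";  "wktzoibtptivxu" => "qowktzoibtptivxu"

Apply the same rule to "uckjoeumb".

Rule — prepend "qo".
For "uckjoeumb" the result is "qouckjoeumb".

qouckjoeumb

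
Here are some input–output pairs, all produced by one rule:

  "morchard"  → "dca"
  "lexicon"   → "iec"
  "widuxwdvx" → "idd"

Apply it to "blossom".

The transformation: sort the characters into reverse alphabetical order, then keep only the last 3 characters.
Doing the same to "blossom": "mlb".
(Check on "lexicon": → "xonliec" → "iec" ✓)

mlb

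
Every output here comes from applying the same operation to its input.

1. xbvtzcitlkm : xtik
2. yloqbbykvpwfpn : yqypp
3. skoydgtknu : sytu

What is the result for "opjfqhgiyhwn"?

Looking at the pairs, the operation is to keep one character in every 3, starting at position 1 (positions 1st, 4th, 7th, ...).
Doing the same to "opjfqhgiyhwn": "ofgh".

ofgh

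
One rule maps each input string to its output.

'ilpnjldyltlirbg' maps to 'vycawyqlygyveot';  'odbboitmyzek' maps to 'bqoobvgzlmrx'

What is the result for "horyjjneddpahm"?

ubelwwarqqcnuz

In each case the input is transformed by: shift every letter 13 places forward in the alphabet (wrapping around) — i.e. ROT13.
"horyjjneddpahm" → "ubelwwarqqcnuz".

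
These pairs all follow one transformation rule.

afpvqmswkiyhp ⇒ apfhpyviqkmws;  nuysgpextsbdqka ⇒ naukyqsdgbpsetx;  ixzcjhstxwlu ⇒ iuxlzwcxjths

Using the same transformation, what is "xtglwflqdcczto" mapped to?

The pattern: take characters alternately from the front and the back (1st, last, 2nd, 2nd-last, ...).
Doing the same to "xtglwflqdcczto": "xottgzlcwcfdlq".

xottgzlcwcfdlq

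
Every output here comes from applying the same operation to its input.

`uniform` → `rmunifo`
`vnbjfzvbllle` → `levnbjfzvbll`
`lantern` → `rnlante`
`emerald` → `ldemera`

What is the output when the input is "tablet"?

ettabl

Looking at the pairs, the operation is to move the last 2 characters to the front (rotate right by 2).
So "tablet" becomes "ettabl".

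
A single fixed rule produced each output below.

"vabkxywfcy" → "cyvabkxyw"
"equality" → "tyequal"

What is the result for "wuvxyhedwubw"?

The pattern: move the last 3 characters to the front (rotate right by 3), then delete the first character.
For "wuvxyhedwubw", step one produces "ubwwuvxyhedw"; step two turns that into "bwwuvxyhedw".

bwwuvxyhedw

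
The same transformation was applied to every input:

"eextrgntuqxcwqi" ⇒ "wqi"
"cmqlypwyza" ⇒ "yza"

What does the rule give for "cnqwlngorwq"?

rwq

The rule is to keep only the last 3 characters.
On "cnqwlngorwq" that produces "rwq".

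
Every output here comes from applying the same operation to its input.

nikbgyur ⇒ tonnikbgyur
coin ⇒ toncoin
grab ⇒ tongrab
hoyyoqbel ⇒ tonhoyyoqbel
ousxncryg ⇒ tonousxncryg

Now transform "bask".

The rule is to prepend "ton".
So "bask" becomes "tonbask".

tonbask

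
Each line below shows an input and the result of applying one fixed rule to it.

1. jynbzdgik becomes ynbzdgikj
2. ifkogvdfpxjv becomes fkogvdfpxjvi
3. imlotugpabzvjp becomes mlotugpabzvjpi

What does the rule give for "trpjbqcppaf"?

Looking at the pairs, the operation is to move the first character to the end.
So "trpjbqcppaf" becomes "rpjbqcppaft".

rpjbqcppaft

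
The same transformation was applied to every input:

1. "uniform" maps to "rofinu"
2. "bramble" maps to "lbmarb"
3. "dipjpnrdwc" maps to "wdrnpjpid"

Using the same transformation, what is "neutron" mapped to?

ortuen

The transformation: reverse the string, then delete the first character.
Working it through for "neutron": intermediate "nortuen", final "ortuen".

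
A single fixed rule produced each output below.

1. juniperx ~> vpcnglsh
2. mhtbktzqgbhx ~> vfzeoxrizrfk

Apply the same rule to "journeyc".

Looking at the pairs, the operation is to reverse the string, then shift every letter 2 places backward in the alphabet (wrapping around).
Working it through for "journeyc": intermediate "cyenruoj", final "awclpsmh".

awclpsmh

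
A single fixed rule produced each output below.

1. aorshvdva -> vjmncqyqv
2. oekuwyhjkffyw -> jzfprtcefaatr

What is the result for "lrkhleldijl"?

Looking at the pairs, the operation is to shift every letter 5 places backward in the alphabet (wrapping around).
So "lrkhleldijl" becomes "gmfcgzgydeg".

gmfcgzgydeg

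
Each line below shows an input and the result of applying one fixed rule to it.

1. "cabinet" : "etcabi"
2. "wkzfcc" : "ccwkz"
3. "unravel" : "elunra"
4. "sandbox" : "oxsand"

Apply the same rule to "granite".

Rule — move the last 2 characters to the front (rotate right by 2), then delete the last character.
For "granite", step one produces "tegrani"; step two turns that into "tegran".
(Check on "wkzfcc": → "ccwkzf" → "ccwkz" ✓)

tegran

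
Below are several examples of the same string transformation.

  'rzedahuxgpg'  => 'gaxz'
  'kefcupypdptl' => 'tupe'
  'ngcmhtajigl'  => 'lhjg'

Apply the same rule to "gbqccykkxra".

ackb

The pattern: keep one character in every 3, starting at position 2 (positions 2nd, 5th, 8th, ...), then swap the first and last characters.
"gbqccykkxra" → "bcka" → "ackb".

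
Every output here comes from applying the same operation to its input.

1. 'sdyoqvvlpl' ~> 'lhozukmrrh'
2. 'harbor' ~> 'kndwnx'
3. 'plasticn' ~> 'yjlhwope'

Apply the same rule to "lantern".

The rule is to shift every letter 4 places backward in the alphabet (wrapping around), then move the last 2 characters to the front (rotate right by 2).
Starting from "lantern": after the first operation, "hwjpanj"; after the second, "njhwjpa".
(Check on "sdyoqvvlpl": → "ozukmrrhlh" → "lhozukmrrh" ✓)

njhwjpa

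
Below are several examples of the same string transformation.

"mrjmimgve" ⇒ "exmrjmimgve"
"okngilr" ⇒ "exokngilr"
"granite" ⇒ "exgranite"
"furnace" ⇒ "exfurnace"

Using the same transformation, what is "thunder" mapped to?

exthunder

The transformation: prepend "ex".
"thunder" → "exthunder".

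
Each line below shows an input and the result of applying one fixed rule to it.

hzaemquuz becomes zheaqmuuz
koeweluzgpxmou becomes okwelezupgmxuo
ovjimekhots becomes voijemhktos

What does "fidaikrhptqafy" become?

The rule is to swap each adjacent pair of characters (1↔2, 3↔4, ...).
Applying that to "fidaikrhptqafy" gives "ifadkihrtpaqyf".

ifadkihrtpaqyf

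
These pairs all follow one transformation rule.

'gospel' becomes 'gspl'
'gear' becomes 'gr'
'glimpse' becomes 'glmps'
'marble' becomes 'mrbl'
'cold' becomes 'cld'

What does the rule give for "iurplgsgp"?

What's happening: remove every vowel.
For "iurplgsgp" the result is "rplgsgp".

rplgsgp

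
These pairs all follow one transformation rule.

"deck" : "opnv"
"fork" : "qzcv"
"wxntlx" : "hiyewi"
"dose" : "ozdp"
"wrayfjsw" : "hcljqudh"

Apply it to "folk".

Each output is the input with this applied: shift every letter 11 places forward in the alphabet (wrapping around).
On "folk" that produces "qzwv".

qzwv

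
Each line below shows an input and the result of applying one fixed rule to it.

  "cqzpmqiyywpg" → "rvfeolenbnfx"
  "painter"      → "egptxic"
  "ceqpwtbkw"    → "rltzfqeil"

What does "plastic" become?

The rule is to take characters alternately from the front and the back (1st, last, 2nd, 2nd-last, ...), then shift every letter 11 places backward in the alphabet (wrapping around).
Applying both steps to "plastic": "pcliats", then "eraxpih".

eraxpih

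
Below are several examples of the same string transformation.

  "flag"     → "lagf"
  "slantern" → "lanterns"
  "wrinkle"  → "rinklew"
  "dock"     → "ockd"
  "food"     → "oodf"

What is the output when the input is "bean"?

The transformation: move the first character to the end.
Doing the same to "bean": "eanb".

eanb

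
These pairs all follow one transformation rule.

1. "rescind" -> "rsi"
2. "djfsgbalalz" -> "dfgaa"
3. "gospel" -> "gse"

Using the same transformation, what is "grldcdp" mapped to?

glc

The pattern: swap each adjacent pair of characters (1↔2, 3↔4, ...), then keep every other character starting from the second (positions 2nd, 4th, 6th, ...).
For "grldcdp", step one produces "rgdldcp"; step two turns that into "glc".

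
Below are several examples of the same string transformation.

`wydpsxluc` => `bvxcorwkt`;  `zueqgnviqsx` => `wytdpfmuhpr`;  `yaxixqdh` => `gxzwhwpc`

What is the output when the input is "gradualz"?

The pattern: move the last character to the front, then shift every letter 1 place backward in the alphabet (wrapping around).
For "gradualz", step one produces "zgradual"; step two turns that into "yfqzctzk".

yfqzctzk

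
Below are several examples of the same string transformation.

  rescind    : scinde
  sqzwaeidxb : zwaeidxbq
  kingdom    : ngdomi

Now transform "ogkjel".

In each case the input is transformed by: delete the first character, then move the first character to the end.
So "ogkjel" becomes "kjelg".

kjelg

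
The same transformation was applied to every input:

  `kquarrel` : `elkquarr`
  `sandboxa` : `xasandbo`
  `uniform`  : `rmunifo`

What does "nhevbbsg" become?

sgnhevbb

In each case the input is transformed by: move the last 2 characters to the front (rotate right by 2).
For "nhevbbsg" the result is "sgnhevbb".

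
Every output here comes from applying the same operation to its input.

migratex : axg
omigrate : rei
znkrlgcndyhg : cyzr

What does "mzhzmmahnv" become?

The pattern: swap the front and back halves of the string, then keep one character in every 3, starting at position 1 (positions 1st, 4th, 7th, ...).
Working it through for "mzhzmmahnv": intermediate "mahnvmzhzm", final "mnzm".

mnzm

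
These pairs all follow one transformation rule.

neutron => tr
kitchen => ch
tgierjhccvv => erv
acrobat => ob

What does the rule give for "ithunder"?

un

The transformation: swap each adjacent pair of characters (1↔2, 3↔4, ...), then keep one character in every 3, starting at position 3 (positions 3rd, 6th, 9th, ...).
Applying both steps to "ithunder": "tiuhdnre", then "un".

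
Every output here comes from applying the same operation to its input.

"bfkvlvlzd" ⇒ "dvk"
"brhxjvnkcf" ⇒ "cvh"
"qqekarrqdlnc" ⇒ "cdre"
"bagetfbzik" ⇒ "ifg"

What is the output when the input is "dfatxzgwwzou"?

uwza

Each output is the input with this applied: keep one character in every 3, starting at position 3 (positions 3rd, 6th, 9th, ...), then reverse the string.
On "dfatxzgwwzou": the first step gives "azwu", and the second then gives "uwza".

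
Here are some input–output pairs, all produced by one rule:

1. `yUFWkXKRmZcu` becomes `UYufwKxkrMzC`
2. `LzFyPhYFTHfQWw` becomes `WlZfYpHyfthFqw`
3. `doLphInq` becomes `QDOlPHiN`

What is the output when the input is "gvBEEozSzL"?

Looking at the pairs, the operation is to flip the case of every letter, then move the last character to the front.
Working it through for "gvBEEozSzL": intermediate "GVbeeOZsZl", final "lGVbeeOZsZ".

lGVbeeOZsZ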